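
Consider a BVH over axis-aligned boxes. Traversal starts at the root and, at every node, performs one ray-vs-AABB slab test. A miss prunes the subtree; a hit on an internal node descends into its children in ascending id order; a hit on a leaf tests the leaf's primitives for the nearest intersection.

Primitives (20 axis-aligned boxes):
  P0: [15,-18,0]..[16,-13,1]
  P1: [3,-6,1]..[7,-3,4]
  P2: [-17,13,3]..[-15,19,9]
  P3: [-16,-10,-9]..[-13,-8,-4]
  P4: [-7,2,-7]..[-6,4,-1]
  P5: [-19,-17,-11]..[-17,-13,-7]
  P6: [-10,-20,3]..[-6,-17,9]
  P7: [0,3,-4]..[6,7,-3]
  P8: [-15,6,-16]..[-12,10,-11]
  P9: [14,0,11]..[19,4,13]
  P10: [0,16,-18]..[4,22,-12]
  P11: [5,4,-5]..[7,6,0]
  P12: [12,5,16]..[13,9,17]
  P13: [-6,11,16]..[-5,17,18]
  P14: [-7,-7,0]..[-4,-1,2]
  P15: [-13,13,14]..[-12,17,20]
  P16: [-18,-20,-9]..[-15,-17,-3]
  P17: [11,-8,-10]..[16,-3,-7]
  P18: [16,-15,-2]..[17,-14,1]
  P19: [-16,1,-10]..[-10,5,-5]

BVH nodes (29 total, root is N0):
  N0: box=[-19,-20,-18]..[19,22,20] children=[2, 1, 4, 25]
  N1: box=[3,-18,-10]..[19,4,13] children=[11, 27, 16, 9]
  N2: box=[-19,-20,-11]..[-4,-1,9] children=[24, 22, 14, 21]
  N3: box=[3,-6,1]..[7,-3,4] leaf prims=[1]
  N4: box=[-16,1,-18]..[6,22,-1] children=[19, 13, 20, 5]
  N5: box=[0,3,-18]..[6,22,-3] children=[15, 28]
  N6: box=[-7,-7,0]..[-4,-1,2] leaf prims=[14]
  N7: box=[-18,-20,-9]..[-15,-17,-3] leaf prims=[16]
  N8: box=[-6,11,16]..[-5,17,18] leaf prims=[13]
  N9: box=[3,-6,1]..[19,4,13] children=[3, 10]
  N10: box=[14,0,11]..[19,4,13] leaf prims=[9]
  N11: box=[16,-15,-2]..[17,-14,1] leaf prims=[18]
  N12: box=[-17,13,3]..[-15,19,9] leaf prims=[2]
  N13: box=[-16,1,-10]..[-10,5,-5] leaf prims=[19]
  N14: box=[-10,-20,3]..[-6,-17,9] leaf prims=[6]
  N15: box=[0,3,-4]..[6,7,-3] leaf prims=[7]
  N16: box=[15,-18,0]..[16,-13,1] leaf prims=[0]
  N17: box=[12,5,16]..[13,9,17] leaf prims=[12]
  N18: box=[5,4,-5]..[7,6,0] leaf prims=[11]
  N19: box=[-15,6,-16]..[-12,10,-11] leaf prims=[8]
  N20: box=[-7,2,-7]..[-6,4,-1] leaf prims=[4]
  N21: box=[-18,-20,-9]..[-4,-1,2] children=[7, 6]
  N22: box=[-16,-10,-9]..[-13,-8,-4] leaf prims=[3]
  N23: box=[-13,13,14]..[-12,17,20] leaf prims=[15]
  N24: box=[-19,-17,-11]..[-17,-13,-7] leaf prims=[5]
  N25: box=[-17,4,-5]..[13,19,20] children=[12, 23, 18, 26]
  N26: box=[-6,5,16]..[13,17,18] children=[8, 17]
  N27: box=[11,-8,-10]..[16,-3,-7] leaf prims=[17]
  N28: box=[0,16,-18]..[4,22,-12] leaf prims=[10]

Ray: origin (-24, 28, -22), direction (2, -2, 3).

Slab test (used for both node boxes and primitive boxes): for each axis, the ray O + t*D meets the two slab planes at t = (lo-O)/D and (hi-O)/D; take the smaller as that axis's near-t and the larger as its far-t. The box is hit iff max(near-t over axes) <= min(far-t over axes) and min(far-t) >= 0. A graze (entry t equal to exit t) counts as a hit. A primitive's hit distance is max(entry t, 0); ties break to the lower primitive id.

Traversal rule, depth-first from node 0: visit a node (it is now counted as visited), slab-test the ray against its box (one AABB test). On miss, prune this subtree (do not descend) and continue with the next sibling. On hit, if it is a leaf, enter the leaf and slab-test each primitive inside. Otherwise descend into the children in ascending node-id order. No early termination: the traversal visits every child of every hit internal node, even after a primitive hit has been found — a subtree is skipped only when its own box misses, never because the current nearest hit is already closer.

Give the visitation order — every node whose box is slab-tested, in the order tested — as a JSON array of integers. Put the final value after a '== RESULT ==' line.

Traverse from the root:
N0 x:[5/2,43/2] y:[3,24] z:[4/3,14] -> hit [3,14], descend [1, 2, 4, 25]
  N1 x:[27/2,43/2] y:[12,23] z:[4,35/3] -> miss, prune
  N2 x:[5/2,10] y:[29/2,24] z:[11/3,31/3] -> miss, prune
  N4 x:[4,15] y:[3,27/2] z:[4/3,7] -> hit [4,7], descend [5, 13, 19, 20]
    N5 x:[12,15] y:[3,25/2] z:[4/3,19/3] -> miss, prune
    N13 x:[4,7] y:[23/2,27/2] z:[4,17/3] -> miss, prune
    N19 x:[9/2,6] y:[9,11] z:[2,11/3] -> miss, prune
    N20 x:[17/2,9] y:[12,13] z:[5,7] -> miss, prune
  N25 x:[7/2,37/2] y:[9/2,12] z:[17/3,14] -> hit [17/3,12], descend [12, 18, 23, 26]
    N12 x:[7/2,9/2] y:[9/2,15/2] z:[25/3,31/3] -> miss, prune
    N18 x:[29/2,31/2] y:[11,12] z:[17/3,22/3] -> miss, prune
    N23 x:[11/2,6] y:[11/2,15/2] z:[12,14] -> miss, prune
    N26 x:[9,37/2] y:[11/2,23/2] z:[38/3,40/3] -> miss, prune

Visited [0, 1, 2, 4, 5, 13, 19, 20, 25, 12, 18, 23, 26]. Tests: 13 box, 0 leaf. Nearest: miss.

== RESULT ==
[0, 1, 2, 4, 5, 13, 19, 20, 25, 12, 18, 23, 26]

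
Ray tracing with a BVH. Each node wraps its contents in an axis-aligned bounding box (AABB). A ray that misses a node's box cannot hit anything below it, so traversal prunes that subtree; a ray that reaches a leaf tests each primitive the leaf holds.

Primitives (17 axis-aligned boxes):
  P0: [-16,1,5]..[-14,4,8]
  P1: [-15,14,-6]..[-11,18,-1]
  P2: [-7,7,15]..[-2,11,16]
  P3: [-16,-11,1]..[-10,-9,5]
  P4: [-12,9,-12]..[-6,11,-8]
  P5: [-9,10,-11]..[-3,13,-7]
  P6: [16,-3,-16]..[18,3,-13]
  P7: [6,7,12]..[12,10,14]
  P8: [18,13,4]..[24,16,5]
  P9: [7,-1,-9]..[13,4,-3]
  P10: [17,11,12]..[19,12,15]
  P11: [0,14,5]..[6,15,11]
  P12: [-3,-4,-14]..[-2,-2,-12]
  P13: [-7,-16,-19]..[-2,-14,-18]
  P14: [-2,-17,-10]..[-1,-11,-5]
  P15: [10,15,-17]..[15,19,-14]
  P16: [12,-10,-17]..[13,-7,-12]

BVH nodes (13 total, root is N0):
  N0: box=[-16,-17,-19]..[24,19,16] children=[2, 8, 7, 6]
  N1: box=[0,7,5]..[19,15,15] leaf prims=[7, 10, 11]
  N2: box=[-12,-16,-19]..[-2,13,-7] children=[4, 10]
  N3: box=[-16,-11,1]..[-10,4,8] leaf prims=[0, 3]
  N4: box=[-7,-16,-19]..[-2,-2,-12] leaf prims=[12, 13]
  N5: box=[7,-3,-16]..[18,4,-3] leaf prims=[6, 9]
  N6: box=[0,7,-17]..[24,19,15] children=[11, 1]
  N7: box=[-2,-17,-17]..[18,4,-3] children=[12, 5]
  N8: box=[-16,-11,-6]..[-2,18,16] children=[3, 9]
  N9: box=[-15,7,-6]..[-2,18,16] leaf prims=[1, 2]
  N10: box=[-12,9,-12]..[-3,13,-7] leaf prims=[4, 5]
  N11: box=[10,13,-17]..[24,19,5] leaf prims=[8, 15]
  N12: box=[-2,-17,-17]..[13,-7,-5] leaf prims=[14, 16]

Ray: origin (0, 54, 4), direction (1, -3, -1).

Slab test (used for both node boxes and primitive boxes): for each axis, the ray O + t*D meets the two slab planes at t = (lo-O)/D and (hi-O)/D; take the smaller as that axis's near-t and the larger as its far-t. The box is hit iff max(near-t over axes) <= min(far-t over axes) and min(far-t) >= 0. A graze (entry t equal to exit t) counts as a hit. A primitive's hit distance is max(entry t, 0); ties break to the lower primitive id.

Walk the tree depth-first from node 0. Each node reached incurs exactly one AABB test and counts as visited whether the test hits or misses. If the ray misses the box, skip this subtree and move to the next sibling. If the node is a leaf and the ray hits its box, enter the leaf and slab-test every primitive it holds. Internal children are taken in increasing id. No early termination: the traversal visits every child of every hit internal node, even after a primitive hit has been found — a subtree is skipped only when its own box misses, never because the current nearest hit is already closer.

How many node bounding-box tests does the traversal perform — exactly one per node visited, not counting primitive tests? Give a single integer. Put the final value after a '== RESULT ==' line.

Trace the traversal:
N0 x:[-16,24] y:[35/3,71/3] z:[-12,23] -> hit [35/3,23], descend [2, 6, 7, 8]
  N2 x:[-12,-2] y:[41/3,70/3] z:[11,23] -> miss, prune
  N6 x:[0,24] y:[35/3,47/3] z:[-11,21] -> hit [35/3,47/3], descend [1, 11]
    N1 x:[0,19] y:[13,47/3] z:[-11,-1] -> miss, prune
    N11 x:[10,24] y:[35/3,41/3] z:[-1,21] -> hit [35/3,41/3] leaf, test {P8(miss), P15(miss)}
  N7 x:[-2,18] y:[50/3,71/3] z:[7,21] -> hit [50/3,18], descend [5, 12]
    N5 x:[7,18] y:[50/3,19] z:[7,20] -> hit [50/3,18] leaf, test {P6@t=17, P9(miss)}
    N12 x:[-2,13] y:[61/3,71/3] z:[9,21] -> miss, prune
  N8 x:[-16,-2] y:[12,65/3] z:[-12,10] -> miss, prune

order=[0, 2, 6, 1, 11, 7, 5, 12, 8]  |boxes|=9  |leaves|=2  hit=P6

== RESULT ==
9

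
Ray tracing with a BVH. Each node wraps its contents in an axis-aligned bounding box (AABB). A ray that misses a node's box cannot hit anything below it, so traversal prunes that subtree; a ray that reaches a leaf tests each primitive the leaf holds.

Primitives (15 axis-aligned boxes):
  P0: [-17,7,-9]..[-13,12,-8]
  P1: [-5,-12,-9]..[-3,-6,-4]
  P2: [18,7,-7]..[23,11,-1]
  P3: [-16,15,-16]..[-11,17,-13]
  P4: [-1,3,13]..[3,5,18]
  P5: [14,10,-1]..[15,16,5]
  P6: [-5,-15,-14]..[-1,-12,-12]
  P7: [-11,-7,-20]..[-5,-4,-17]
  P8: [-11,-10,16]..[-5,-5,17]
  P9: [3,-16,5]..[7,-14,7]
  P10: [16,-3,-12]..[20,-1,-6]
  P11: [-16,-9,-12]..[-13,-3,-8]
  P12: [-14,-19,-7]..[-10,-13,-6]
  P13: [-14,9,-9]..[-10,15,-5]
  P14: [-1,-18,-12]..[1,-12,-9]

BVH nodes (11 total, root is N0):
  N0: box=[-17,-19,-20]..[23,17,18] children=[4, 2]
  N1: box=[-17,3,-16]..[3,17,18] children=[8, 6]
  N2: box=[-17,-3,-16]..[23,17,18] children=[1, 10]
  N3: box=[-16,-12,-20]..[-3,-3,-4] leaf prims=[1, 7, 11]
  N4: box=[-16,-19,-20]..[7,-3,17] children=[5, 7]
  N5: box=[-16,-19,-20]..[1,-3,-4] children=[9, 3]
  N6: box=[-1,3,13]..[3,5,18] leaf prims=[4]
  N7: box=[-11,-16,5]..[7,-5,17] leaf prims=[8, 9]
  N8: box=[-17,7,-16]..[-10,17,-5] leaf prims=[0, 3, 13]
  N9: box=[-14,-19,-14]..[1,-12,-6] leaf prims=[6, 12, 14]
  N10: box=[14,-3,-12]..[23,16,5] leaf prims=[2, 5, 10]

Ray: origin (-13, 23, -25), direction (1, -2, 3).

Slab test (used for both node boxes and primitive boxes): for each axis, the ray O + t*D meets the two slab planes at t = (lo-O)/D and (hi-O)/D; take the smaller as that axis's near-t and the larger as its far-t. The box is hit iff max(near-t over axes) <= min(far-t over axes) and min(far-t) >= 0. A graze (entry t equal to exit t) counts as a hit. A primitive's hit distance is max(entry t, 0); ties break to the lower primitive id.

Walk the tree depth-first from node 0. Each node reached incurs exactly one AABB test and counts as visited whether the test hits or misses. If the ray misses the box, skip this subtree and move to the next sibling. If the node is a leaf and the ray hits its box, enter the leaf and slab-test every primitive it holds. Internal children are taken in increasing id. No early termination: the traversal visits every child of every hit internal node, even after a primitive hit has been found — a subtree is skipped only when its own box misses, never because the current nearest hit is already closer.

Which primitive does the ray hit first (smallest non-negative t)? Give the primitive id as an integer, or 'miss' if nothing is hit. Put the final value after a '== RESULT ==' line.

Walk:
N0 x:[-4,36] y:[3,21] z:[5/3,43/3] -> hit [3,43/3], descend [2, 4]
  N2 x:[-4,36] y:[3,13] z:[3,43/3] -> hit [3,13], descend [1, 10]
    N1 x:[-4,16] y:[3,10] z:[3,43/3] -> hit [3,10], descend [6, 8]
      N6 x:[12,16] y:[9,10] z:[38/3,43/3] -> miss, prune
      N8 x:[-4,3] y:[3,8] z:[3,20/3] -> hit [3,3] leaf, test {P0(miss), P3(miss), P13(miss)}
    N10 x:[27,36] y:[7/2,13] z:[13/3,10] -> miss, prune
  N4 x:[-3,20] y:[13,21] z:[5/3,14] -> hit [13,14], descend [5, 7]
    N5 x:[-3,14] y:[13,21] z:[5/3,7] -> miss, prune
    N7 x:[2,20] y:[14,39/2] z:[10,14] -> hit [14,14] leaf, test {P8(miss), P9(miss)}

order=[0, 2, 1, 6, 8, 10, 4, 5, 7]  |boxes|=9  |leaves|=2  hit=miss

== RESULT ==
miss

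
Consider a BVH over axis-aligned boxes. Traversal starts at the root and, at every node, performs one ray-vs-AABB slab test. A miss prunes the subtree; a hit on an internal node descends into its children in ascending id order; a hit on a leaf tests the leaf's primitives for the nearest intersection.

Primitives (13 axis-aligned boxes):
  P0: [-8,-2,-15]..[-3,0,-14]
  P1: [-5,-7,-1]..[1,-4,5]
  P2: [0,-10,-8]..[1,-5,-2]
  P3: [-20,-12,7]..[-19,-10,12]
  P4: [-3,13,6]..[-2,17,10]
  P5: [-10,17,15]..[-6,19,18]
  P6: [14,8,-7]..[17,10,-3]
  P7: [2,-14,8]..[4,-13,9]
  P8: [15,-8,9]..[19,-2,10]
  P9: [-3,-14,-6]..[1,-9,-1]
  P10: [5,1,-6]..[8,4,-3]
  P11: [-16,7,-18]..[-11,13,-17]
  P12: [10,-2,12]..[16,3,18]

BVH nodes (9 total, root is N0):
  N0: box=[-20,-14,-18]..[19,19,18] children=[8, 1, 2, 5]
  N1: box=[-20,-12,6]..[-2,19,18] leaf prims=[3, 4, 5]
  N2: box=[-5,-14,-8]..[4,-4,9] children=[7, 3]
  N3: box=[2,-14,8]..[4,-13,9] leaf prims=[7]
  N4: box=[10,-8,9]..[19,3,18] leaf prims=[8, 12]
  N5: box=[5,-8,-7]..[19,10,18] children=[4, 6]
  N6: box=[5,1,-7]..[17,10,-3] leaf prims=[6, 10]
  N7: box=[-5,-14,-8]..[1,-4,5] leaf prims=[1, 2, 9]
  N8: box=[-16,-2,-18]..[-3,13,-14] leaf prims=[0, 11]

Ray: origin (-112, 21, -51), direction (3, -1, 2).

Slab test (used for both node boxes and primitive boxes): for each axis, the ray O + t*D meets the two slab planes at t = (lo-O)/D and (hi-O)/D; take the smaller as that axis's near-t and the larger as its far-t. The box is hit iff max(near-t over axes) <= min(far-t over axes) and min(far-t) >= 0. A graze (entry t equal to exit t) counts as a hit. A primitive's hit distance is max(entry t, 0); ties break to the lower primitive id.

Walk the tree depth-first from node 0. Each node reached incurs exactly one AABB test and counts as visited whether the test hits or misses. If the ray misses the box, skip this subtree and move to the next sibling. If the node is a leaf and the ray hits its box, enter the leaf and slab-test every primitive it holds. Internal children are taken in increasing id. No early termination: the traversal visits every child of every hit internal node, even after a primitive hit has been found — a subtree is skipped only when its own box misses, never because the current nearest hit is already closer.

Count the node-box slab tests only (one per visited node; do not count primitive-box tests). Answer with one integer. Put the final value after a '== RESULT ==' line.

Trace the traversal:
N0 x:[92/3,131/3] y:[2,35] z:[33/2,69/2] -> hit [92/3,69/2], descend [1, 2, 5, 8]
  N1 x:[92/3,110/3] y:[2,33] z:[57/2,69/2] -> hit [92/3,33] leaf, test {P3@t=31, P4(miss), P5(miss)}
  N2 x:[107/3,116/3] y:[25,35] z:[43/2,30] -> miss, prune
  N5 x:[39,131/3] y:[11,29] z:[22,69/2] -> miss, prune
  N8 x:[32,109/3] y:[8,23] z:[33/2,37/2] -> miss, prune

5 AABB tests over nodes [0, 1, 2, 5, 8]; 1 leaf entered; closest P3.

== RESULT ==
5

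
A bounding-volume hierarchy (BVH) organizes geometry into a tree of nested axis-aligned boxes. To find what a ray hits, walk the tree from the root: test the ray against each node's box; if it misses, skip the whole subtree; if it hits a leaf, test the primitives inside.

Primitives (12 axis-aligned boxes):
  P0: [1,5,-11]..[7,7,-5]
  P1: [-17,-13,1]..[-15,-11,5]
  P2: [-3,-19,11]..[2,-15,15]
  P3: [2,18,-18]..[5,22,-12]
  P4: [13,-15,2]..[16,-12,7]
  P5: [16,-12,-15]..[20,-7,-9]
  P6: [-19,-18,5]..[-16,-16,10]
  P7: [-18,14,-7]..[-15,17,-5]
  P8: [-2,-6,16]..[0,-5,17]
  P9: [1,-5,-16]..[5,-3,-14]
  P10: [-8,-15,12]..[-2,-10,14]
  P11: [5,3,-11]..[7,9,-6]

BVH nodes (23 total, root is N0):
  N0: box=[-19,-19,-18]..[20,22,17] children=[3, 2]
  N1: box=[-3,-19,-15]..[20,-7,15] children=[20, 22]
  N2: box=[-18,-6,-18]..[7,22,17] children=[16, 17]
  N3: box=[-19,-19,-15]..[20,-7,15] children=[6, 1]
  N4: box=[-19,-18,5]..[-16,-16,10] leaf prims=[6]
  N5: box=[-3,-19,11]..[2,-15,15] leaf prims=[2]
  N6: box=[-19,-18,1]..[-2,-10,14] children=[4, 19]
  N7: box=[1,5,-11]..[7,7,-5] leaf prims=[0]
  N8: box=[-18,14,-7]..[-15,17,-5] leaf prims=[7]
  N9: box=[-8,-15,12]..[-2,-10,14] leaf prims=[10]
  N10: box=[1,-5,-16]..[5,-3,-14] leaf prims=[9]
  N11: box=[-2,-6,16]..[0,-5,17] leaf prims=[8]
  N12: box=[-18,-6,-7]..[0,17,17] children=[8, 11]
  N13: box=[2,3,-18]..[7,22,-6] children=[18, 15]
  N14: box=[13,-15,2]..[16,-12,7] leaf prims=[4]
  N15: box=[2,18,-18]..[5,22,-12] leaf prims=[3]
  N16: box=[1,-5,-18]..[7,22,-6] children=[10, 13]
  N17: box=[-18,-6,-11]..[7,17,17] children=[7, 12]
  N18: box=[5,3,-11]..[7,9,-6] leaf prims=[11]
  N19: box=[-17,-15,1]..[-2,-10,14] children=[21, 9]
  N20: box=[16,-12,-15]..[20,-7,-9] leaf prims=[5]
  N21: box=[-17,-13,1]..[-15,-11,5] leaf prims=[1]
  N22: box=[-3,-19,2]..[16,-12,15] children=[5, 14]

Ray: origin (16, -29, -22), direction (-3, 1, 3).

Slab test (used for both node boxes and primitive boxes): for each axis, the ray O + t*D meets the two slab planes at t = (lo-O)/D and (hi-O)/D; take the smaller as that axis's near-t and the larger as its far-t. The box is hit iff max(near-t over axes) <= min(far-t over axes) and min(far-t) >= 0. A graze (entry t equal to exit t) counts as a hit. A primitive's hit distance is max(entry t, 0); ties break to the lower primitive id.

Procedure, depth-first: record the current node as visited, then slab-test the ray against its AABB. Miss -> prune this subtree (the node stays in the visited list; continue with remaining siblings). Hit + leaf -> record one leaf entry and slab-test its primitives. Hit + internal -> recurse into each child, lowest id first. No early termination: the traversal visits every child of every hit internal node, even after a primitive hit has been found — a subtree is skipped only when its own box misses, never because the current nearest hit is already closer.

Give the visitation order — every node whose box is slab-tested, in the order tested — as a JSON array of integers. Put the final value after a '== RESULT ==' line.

Traverse from the root:
N0 x:[-4/3,35/3] y:[10,51] z:[4/3,13] -> hit [10,35/3], descend [2, 3]
  N2 x:[3,34/3] y:[23,51] z:[4/3,13] -> miss, prune
  N3 x:[-4/3,35/3] y:[10,22] z:[7/3,37/3] -> hit [10,35/3], descend [1, 6]
    N1 x:[-4/3,19/3] y:[10,22] z:[7/3,37/3] -> miss, prune
    N6 x:[6,35/3] y:[11,19] z:[23/3,12] -> hit [11,35/3], descend [4, 19]
      N4 x:[32/3,35/3] y:[11,13] z:[9,32/3] -> miss, prune
      N19 x:[6,11] y:[14,19] z:[23/3,12] -> miss, prune

Visited [0, 2, 3, 1, 6, 4, 19]. Tests: 7 box, 0 leaf. Nearest: miss.

== RESULT ==
[0, 2, 3, 1, 6, 4, 19]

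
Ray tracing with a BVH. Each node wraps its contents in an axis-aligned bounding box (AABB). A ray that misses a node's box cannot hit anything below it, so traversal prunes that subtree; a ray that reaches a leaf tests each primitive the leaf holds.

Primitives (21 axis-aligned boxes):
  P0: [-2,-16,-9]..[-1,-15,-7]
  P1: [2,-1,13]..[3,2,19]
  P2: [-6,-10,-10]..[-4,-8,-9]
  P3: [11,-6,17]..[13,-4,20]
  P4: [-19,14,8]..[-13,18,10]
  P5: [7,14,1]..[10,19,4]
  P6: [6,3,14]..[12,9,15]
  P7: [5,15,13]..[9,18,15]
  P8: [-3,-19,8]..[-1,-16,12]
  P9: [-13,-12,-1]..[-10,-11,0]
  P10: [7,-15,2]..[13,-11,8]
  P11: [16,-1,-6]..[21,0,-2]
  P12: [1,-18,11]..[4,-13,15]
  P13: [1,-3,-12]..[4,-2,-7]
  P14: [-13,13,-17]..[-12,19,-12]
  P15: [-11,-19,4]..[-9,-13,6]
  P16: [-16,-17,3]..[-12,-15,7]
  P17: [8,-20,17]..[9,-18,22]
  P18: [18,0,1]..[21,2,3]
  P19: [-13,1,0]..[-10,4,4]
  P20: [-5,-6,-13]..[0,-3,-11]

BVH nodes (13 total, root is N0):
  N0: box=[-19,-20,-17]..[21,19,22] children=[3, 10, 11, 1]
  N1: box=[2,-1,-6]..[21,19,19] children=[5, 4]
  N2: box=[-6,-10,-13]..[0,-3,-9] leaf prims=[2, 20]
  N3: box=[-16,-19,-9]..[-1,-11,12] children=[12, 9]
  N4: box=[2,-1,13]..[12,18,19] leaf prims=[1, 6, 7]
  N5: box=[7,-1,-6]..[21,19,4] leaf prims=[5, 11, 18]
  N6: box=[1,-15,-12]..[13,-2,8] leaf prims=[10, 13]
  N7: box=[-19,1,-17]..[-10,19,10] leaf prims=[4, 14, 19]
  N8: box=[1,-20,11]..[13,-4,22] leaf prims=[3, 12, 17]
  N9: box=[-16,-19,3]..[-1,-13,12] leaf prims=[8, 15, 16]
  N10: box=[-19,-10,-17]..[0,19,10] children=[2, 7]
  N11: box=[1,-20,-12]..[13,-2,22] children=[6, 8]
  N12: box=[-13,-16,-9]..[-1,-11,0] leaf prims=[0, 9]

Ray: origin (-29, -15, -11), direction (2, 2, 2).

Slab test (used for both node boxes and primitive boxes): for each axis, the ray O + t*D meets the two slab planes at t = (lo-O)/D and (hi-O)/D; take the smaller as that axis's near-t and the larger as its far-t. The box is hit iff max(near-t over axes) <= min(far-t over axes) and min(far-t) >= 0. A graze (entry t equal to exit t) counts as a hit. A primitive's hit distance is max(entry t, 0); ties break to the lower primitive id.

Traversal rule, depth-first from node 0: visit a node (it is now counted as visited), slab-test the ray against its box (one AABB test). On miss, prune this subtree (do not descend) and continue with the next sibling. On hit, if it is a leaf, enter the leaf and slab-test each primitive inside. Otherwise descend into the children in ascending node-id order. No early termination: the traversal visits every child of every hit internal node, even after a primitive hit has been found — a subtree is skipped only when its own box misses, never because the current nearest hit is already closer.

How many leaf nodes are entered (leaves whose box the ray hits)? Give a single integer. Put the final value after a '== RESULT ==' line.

Trace the traversal:
N0 x:[5,25] y:[-5/2,17] z:[-3,33/2] -> hit [5,33/2], descend [1, 3, 10, 11]
  N1 x:[31/2,25] y:[7,17] z:[5/2,15] -> miss, prune
  N3 x:[13/2,14] y:[-2,2] z:[1,23/2] -> miss, prune
  N10 x:[5,29/2] y:[5/2,17] z:[-3,21/2] -> hit [5,21/2], descend [2, 7]
    N2 x:[23/2,29/2] y:[5/2,6] z:[-1,1] -> miss, prune
    N7 x:[5,19/2] y:[8,17] z:[-3,21/2] -> hit [8,19/2] leaf, test {P4(miss), P14(miss), P19(miss)}
  N11 x:[15,21] y:[-5/2,13/2] z:[-1/2,33/2] -> miss, prune

order=[0, 1, 3, 10, 2, 7, 11]  |boxes|=7  |leaves|=1  hit=miss

== RESULT ==
1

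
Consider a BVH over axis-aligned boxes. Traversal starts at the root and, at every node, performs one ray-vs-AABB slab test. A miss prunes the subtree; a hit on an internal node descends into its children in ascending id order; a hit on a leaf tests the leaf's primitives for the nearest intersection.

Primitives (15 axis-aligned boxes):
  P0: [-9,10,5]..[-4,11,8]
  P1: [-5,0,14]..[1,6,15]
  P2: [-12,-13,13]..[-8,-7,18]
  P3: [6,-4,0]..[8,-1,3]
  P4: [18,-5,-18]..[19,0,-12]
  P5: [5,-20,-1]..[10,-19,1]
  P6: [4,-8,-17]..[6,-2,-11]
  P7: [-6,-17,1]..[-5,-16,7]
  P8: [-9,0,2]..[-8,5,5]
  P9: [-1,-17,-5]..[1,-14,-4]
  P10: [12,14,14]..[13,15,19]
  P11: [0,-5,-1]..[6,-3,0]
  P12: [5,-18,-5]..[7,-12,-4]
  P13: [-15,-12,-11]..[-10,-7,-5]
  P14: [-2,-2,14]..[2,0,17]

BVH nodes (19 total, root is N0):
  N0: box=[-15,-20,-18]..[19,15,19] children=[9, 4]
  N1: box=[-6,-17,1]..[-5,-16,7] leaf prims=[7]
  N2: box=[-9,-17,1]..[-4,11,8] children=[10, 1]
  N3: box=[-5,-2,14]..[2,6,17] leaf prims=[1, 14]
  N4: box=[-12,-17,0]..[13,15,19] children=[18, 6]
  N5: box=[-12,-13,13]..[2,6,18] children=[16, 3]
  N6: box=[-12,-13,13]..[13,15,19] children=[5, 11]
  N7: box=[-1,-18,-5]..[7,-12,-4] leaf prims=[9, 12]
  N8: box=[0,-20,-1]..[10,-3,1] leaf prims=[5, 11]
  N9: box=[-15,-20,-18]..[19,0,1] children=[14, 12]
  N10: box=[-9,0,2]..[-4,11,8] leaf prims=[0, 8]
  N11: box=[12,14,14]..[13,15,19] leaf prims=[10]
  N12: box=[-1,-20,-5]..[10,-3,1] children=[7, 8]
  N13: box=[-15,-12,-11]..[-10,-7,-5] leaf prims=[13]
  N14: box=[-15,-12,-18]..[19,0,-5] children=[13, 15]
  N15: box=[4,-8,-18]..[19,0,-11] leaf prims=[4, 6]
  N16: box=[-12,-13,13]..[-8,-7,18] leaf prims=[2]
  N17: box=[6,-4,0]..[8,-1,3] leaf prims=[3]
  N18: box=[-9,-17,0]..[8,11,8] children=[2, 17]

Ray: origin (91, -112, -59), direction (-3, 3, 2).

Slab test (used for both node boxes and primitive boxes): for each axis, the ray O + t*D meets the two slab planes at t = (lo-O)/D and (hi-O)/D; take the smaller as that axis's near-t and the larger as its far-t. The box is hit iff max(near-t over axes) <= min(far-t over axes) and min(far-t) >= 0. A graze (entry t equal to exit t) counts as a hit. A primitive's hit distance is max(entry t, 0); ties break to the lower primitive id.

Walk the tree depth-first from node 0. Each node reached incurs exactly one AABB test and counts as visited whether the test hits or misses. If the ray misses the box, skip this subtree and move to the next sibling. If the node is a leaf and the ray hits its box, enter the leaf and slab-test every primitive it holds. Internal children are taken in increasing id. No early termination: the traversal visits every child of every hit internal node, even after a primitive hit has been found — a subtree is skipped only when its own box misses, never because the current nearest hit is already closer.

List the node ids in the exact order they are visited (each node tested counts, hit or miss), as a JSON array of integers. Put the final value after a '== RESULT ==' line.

Traverse from the root:
N0 x:[24,106/3] y:[92/3,127/3] z:[41/2,39] -> hit [92/3,106/3], descend [4, 9]
  N4 x:[26,103/3] y:[95/3,127/3] z:[59/2,39] -> hit [95/3,103/3], descend [6, 18]
    N6 x:[26,103/3] y:[33,127/3] z:[36,39] -> miss, prune
    N18 x:[83/3,100/3] y:[95/3,41] z:[59/2,67/2] -> hit [95/3,100/3], descend [2, 17]
      N2 x:[95/3,100/3] y:[95/3,41] z:[30,67/2] -> hit [95/3,100/3], descend [1, 10]
        N1 x:[32,97/3] y:[95/3,32] z:[30,33] -> hit [32,32] leaf, test {P7@t=32}
        N10 x:[95/3,100/3] y:[112/3,41] z:[61/2,67/2] -> miss, prune
      N17 x:[83/3,85/3] y:[36,37] z:[59/2,31] -> miss, prune
  N9 x:[24,106/3] y:[92/3,112/3] z:[41/2,30] -> miss, prune

Visited [0, 4, 6, 18, 2, 1, 10, 17, 9]. Tests: 9 box, 1 leaf. Nearest: P7.

== RESULT ==
[0, 4, 6, 18, 2, 1, 10, 17, 9]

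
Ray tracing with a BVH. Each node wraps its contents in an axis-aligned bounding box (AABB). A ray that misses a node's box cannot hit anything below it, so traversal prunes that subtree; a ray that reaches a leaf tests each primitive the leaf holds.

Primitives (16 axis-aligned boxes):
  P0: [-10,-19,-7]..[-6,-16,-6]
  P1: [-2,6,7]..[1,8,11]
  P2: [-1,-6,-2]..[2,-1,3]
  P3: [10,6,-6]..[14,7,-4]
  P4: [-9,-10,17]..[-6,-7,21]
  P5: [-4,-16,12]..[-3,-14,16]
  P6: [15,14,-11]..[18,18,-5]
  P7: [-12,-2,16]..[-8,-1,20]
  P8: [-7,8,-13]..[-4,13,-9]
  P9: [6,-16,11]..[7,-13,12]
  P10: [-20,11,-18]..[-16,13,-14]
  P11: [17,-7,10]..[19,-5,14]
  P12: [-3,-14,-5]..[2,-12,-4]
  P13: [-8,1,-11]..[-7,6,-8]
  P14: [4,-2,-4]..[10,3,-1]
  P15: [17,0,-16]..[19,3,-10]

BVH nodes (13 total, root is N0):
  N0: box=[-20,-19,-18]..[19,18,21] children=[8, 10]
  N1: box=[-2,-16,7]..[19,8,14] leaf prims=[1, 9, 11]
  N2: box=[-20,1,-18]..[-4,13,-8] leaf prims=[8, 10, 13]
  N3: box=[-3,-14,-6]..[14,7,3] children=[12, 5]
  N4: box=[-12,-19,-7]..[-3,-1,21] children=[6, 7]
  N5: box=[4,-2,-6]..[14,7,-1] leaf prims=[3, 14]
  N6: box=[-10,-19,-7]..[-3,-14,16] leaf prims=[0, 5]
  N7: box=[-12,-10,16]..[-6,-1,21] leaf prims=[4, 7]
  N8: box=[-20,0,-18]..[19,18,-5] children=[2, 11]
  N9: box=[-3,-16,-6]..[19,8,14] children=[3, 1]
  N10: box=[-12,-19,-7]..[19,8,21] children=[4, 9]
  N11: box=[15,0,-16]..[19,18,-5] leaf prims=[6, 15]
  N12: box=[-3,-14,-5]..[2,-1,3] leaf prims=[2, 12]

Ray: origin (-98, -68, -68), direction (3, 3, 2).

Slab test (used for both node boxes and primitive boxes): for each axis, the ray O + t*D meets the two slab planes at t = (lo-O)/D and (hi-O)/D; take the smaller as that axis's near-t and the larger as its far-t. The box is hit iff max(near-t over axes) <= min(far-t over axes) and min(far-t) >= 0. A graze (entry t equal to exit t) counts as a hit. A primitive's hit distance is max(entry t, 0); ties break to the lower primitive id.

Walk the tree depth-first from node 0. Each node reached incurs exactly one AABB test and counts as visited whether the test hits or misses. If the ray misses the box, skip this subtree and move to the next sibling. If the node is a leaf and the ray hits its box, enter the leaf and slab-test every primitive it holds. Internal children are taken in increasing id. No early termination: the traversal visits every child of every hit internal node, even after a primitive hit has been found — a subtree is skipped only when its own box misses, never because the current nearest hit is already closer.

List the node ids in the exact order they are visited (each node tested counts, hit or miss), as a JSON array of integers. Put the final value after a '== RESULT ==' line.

Walk:
N0 x:[26,39] y:[49/3,86/3] z:[25,89/2] -> hit [26,86/3], descend [8, 10]
  N8 x:[26,39] y:[68/3,86/3] z:[25,63/2] -> hit [26,86/3], descend [2, 11]
    N2 x:[26,94/3] y:[23,27] z:[25,30] -> hit [26,27] leaf, test {P8(miss), P10@t=79/3, P13(miss)}
    N11 x:[113/3,39] y:[68/3,86/3] z:[26,63/2] -> miss, prune
  N10 x:[86/3,39] y:[49/3,76/3] z:[61/2,89/2] -> miss, prune

5 AABB tests over nodes [0, 8, 2, 11, 10]; 1 leaf entered; closest P10.

== RESULT ==
[0, 8, 2, 11, 10]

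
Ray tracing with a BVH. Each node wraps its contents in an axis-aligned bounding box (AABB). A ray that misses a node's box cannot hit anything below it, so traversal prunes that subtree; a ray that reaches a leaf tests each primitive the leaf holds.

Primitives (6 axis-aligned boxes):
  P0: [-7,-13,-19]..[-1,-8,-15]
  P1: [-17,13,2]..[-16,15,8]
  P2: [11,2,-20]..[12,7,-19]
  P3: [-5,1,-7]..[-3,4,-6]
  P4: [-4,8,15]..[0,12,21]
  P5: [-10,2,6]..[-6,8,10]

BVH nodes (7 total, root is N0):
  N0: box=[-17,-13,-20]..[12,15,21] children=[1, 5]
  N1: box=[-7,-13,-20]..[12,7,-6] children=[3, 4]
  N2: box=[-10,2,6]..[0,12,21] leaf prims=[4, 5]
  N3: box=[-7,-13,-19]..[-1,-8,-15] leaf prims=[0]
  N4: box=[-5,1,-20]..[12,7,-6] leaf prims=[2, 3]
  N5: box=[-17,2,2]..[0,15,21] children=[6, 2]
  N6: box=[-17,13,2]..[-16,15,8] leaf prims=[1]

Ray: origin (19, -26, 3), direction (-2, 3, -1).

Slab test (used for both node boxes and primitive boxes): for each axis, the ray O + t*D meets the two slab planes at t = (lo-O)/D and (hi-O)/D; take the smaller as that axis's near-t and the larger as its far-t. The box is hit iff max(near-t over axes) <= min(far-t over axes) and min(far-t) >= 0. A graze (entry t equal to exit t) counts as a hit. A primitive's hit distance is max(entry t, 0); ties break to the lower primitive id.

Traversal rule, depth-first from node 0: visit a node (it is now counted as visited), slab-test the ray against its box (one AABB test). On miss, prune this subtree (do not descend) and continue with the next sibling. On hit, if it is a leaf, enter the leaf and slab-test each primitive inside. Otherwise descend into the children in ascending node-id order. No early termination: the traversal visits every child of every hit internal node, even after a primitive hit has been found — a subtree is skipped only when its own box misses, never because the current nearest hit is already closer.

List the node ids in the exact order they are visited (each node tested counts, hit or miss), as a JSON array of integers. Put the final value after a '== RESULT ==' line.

Walk:
N0 x:[7/2,18] y:[13/3,41/3] z:[-18,23] -> hit [13/3,41/3], descend [1, 5]
  N1 x:[7/2,13] y:[13/3,11] z:[9,23] -> hit [9,11], descend [3, 4]
    N3 x:[10,13] y:[13/3,6] z:[18,22] -> miss, prune
    N4 x:[7/2,12] y:[9,11] z:[9,23] -> hit [9,11] leaf, test {P2(miss), P3(miss)}
  N5 x:[19/2,18] y:[28/3,41/3] z:[-18,1] -> miss, prune

5 AABB tests over nodes [0, 1, 3, 4, 5]; 1 leaf entered; closest miss.

== RESULT ==
[0, 1, 3, 4, 5]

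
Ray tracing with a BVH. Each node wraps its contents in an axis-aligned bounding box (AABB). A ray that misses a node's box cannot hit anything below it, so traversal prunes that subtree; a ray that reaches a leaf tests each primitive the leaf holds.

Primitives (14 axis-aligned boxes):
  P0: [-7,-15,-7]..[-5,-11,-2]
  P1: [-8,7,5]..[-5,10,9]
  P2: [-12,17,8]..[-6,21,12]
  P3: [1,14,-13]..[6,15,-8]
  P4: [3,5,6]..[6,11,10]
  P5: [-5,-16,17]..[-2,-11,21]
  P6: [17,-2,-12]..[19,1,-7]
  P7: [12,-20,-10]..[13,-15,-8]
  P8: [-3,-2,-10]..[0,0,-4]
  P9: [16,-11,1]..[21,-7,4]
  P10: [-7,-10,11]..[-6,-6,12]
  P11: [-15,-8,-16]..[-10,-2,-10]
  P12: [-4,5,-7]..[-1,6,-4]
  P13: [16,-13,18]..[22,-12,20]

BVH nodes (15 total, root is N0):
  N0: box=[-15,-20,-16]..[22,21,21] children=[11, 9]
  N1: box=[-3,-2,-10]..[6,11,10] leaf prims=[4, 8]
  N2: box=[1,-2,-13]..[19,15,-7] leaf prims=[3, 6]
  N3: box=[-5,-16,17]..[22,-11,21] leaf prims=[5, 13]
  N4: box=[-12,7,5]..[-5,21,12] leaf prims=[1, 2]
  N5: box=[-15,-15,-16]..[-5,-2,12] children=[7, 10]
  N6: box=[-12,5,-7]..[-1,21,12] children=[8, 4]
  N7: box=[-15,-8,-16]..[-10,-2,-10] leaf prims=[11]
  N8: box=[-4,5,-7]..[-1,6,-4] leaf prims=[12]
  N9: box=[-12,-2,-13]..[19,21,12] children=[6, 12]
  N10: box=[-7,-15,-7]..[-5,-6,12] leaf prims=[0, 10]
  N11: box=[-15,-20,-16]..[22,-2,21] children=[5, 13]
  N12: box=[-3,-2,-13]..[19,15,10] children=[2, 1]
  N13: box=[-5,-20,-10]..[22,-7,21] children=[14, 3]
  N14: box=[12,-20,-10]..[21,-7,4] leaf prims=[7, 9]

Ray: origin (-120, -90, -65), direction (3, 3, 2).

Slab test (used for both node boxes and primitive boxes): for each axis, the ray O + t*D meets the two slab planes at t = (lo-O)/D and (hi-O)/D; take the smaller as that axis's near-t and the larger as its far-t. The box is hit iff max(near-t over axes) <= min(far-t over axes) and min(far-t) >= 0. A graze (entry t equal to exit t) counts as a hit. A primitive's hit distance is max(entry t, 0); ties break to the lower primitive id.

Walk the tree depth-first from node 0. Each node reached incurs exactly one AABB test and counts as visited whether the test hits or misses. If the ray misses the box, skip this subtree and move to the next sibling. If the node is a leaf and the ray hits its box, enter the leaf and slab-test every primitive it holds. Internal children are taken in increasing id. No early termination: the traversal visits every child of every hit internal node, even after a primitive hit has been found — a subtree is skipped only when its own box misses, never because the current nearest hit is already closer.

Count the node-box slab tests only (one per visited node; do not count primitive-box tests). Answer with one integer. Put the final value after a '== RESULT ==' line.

Traverse from the root:
N0 x:[35,142/3] y:[70/3,37] z:[49/2,43] -> hit [35,37], descend [9, 11]
  N9 x:[36,139/3] y:[88/3,37] z:[26,77/2] -> hit [36,37], descend [6, 12]
    N6 x:[36,119/3] y:[95/3,37] z:[29,77/2] -> hit [36,37], descend [4, 8]
      N4 x:[36,115/3] y:[97/3,37] z:[35,77/2] -> hit [36,37] leaf, test {P1(miss), P2@t=73/2}
      N8 x:[116/3,119/3] y:[95/3,32] z:[29,61/2] -> miss, prune
    N12 x:[39,139/3] y:[88/3,35] z:[26,75/2] -> miss, prune
  N11 x:[35,142/3] y:[70/3,88/3] z:[49/2,43] -> miss, prune

Visited [0, 9, 6, 4, 8, 12, 11]. Tests: 7 box, 1 leaf. Nearest: P2.

== RESULT ==
7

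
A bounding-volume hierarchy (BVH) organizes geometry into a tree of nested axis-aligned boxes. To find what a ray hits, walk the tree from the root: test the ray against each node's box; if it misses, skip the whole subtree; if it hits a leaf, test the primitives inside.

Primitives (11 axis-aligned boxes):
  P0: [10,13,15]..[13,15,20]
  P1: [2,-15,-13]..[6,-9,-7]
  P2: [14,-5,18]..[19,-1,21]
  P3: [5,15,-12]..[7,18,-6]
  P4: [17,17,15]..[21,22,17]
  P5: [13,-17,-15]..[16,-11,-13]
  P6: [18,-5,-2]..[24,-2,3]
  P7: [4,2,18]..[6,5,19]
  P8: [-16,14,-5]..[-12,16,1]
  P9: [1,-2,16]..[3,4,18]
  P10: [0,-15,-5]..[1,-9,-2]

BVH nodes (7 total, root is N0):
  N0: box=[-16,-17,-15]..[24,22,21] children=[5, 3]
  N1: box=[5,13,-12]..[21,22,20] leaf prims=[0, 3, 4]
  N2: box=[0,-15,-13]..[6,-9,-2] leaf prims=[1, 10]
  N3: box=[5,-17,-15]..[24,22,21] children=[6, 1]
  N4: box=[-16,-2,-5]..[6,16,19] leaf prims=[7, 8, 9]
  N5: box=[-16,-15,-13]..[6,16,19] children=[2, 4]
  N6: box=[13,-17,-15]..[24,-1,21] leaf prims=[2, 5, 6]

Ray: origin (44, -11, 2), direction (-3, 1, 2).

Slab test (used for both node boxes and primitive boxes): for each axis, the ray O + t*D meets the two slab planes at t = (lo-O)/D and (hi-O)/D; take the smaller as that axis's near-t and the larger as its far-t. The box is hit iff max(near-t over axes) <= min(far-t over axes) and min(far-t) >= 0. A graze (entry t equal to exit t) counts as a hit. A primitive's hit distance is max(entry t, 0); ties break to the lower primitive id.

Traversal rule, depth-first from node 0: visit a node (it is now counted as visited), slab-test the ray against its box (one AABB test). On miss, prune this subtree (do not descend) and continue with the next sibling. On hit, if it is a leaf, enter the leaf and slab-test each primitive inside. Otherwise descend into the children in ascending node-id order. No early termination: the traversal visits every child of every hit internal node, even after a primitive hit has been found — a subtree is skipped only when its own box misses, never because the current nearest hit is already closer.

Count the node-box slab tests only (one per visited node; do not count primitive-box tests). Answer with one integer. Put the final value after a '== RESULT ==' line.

Trace the traversal:
N0 x:[20/3,20] y:[-6,33] z:[-17/2,19/2] -> hit [20/3,19/2], descend [3, 5]
  N3 x:[20/3,13] y:[-6,33] z:[-17/2,19/2] -> hit [20/3,19/2], descend [1, 6]
    N1 x:[23/3,13] y:[24,33] z:[-7,9] -> miss, prune
    N6 x:[20/3,31/3] y:[-6,10] z:[-17/2,19/2] -> hit [20/3,19/2] leaf, test {P2@t=25/3, P5(miss), P6(miss)}
  N5 x:[38/3,20] y:[-4,27] z:[-15/2,17/2] -> miss, prune

Visited [0, 3, 1, 6, 5]. Tests: 5 box, 1 leaf. Nearest: P2.

== RESULT ==
5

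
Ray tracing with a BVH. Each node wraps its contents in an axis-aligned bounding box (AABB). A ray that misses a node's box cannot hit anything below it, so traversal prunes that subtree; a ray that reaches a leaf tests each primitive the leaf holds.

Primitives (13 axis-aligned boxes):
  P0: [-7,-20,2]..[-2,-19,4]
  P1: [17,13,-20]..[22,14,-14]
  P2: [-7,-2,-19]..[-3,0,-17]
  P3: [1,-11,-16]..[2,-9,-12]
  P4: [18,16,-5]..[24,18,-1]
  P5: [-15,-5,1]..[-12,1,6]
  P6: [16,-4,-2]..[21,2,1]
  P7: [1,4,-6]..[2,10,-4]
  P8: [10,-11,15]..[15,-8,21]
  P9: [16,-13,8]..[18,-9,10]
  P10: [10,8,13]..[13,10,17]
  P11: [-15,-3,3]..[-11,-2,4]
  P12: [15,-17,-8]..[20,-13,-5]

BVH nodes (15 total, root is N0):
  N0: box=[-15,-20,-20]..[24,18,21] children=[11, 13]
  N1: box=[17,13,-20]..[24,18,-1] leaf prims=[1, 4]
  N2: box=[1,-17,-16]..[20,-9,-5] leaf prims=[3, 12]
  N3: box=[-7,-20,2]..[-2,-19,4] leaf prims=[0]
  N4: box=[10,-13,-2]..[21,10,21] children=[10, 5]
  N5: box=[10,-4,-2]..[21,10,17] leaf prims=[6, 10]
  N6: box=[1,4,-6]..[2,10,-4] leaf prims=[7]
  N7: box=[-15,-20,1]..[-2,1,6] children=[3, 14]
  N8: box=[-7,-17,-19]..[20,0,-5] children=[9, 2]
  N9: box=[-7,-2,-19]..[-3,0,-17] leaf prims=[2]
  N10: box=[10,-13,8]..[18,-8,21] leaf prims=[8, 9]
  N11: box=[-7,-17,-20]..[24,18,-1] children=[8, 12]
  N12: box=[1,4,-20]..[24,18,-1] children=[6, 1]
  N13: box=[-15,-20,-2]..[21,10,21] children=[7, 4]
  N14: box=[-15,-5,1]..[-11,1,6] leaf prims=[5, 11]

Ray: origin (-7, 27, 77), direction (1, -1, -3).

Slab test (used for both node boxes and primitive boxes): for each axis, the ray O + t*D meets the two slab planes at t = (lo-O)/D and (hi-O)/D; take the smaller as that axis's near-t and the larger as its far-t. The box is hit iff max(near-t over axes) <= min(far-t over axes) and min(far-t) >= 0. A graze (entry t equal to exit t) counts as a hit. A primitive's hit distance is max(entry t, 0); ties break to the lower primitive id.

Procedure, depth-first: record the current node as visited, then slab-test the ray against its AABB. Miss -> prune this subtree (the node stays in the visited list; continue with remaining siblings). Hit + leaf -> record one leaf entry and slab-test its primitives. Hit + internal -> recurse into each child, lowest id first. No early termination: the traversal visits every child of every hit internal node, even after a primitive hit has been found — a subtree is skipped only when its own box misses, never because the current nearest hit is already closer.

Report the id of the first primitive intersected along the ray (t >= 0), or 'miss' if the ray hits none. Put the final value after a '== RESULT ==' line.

Trace the traversal:
N0 x:[-8,31] y:[9,47] z:[56/3,97/3] -> hit [56/3,31], descend [11, 13]
  N11 x:[0,31] y:[9,44] z:[26,97/3] -> hit [26,31], descend [8, 12]
    N8 x:[0,27] y:[27,44] z:[82/3,32] -> miss, prune
    N12 x:[8,31] y:[9,23] z:[26,97/3] -> miss, prune
  N13 x:[-8,28] y:[17,47] z:[56/3,79/3] -> hit [56/3,79/3], descend [4, 7]
    N4 x:[17,28] y:[17,40] z:[56/3,79/3] -> hit [56/3,79/3], descend [5, 10]
      N5 x:[17,28] y:[17,31] z:[20,79/3] -> hit [20,79/3] leaf, test {P6@t=76/3, P10(miss)}
      N10 x:[17,25] y:[35,40] z:[56/3,23] -> miss, prune
    N7 x:[-8,5] y:[26,47] z:[71/3,76/3] -> miss, prune

Summary -> nodes [0, 11, 8, 12, 13, 4, 5, 10, 7]; box-tests=9; leaf-entries=1; first=P6

== RESULT ==
6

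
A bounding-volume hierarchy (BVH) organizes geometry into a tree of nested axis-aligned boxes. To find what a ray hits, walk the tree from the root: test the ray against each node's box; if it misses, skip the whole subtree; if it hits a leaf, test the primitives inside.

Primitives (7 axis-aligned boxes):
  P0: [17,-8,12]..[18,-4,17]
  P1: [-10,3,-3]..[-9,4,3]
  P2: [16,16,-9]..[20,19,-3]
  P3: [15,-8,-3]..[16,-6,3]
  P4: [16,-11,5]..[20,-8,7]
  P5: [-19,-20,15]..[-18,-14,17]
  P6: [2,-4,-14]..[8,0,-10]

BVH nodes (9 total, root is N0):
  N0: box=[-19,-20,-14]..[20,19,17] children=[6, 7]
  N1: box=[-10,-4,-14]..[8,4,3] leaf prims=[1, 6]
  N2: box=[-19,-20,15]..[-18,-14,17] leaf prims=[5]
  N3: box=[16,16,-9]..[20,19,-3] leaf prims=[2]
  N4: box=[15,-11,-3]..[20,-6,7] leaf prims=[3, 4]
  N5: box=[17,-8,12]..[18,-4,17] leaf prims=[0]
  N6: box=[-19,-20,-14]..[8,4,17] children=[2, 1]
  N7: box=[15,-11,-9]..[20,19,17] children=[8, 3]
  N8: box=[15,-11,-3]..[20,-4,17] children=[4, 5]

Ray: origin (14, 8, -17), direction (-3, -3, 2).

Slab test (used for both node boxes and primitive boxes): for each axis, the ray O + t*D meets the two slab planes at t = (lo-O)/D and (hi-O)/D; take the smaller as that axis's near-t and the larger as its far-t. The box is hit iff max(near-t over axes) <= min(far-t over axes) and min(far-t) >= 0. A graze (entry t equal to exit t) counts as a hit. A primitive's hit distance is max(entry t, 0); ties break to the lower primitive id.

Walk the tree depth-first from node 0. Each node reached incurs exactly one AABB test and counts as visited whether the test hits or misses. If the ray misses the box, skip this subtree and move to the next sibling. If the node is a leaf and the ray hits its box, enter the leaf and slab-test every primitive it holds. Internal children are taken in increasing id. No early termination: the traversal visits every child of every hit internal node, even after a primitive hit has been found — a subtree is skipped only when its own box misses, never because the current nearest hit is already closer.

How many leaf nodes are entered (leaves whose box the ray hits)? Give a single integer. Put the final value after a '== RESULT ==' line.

Walk:
N0 x:[-2,11] y:[-11/3,28/3] z:[3/2,17] -> hit [3/2,28/3], descend [6, 7]
  N6 x:[2,11] y:[4/3,28/3] z:[3/2,17] -> hit [2,28/3], descend [1, 2]
    N1 x:[2,8] y:[4/3,4] z:[3/2,10] -> hit [2,4] leaf, test {P1(miss), P6@t=8/3}
    N2 x:[32/3,11] y:[22/3,28/3] z:[16,17] -> miss, prune
  N7 x:[-2,-1/3] y:[-11/3,19/3] z:[4,17] -> miss, prune

Summary -> nodes [0, 6, 1, 2, 7]; box-tests=5; leaf-entries=1; first=P6

== RESULT ==
1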